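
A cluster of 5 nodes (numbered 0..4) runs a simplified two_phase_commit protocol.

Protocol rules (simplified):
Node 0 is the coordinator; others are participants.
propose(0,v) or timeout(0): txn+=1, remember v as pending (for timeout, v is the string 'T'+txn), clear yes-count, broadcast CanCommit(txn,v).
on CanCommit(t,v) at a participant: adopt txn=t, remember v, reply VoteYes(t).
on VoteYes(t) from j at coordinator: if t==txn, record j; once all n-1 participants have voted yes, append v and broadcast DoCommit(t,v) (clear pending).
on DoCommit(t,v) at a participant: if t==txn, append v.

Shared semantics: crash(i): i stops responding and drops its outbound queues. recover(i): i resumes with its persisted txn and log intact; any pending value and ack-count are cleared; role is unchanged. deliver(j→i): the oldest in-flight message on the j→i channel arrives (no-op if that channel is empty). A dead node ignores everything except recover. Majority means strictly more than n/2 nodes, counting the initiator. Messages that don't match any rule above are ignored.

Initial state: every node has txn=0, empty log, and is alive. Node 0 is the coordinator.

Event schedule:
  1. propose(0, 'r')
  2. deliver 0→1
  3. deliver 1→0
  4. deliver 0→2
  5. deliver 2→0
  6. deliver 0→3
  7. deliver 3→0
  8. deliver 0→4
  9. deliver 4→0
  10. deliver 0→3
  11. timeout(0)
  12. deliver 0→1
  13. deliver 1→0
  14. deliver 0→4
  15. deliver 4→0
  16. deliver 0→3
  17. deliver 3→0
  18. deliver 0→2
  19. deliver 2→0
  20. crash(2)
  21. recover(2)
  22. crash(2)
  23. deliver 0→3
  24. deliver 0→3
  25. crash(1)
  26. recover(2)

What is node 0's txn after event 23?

2

e1 propose(0,'r'): 0[coor,t=1,-]
e2 deliver 0→1: 1[part,t=1,-]
e3 deliver 1→0: ·
e4 deliver 0→2: 2[part,t=1,-]
e5 deliver 2→0: ·
e6 deliver 0→3: 3[part,t=1,-]
e7 deliver 3→0: ·
e8 deliver 0→4: 4[part,t=1,-]
e9 deliver 4→0: 0[coor,t=1,r]
e10 deliver 0→3: 3[part,t=1,r]
e11 timeout(0): 0[coor,t=2,r]
e12 deliver 0→1: 1[part,t=1,r]
e13 deliver 1→0: ·
e14 deliver 0→4: 4[part,t=1,r]
e15 deliver 4→0: ·
e16 deliver 0→3: 3[part,t=2,r]
e17 deliver 3→0: ·
e18 deliver 0→2: 2[part,t=1,r]
e19 deliver 2→0: ·
e20 crash(2): 2[✗part,t=1,r]
e21 recover(2): 2[part,t=1,r]
e22 crash(2): 2[✗part,t=1,r]
e23 deliver 0→3: ·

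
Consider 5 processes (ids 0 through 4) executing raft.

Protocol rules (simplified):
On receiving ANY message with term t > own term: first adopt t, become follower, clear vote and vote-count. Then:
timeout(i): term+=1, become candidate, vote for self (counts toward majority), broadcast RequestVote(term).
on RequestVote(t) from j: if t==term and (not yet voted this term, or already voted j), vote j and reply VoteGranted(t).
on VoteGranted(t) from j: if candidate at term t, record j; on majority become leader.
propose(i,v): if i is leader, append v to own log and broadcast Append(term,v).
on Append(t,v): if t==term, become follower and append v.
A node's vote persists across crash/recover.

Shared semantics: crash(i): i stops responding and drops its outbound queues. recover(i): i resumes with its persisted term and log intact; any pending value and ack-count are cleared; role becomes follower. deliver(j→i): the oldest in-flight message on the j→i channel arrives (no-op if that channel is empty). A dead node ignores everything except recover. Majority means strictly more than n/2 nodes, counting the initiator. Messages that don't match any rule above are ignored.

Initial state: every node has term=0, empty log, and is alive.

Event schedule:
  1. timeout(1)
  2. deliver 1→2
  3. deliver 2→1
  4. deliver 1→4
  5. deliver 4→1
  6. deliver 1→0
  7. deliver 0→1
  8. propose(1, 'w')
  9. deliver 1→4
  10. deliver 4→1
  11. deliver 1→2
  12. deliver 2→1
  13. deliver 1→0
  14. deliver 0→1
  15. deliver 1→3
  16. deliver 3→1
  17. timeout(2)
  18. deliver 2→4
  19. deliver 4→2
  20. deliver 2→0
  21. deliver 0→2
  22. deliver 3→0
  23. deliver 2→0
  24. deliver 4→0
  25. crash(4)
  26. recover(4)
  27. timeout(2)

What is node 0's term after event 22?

e1 timeout(1): 1[cand,t=1,-]
e2 deliver 1→2: 2[foll,t=1,-]
e3 deliver 2→1: ·
e4 deliver 1→4: 4[foll,t=1,-]
e5 deliver 4→1: 1[lead,t=1,-]
e6 deliver 1→0: 0[foll,t=1,-]
e7 deliver 0→1: ·
e8 propose(1,'w'): 1[lead,t=1,w]
e9 deliver 1→4: 4[foll,t=1,w]
e10 deliver 4→1: ·
e11 deliver 1→2: 2[foll,t=1,w]
e12 deliver 2→1: ·
e13 deliver 1→0: 0[foll,t=1,w]
e14 deliver 0→1: ·
e15 deliver 1→3: 3[foll,t=1,-]
e16 deliver 3→1: ·
e17 timeout(2): 2[cand,t=2,w]
e18 deliver 2→4: 4[foll,t=2,w]
e19 deliver 4→2: ·
e20 deliver 2→0: 0[foll,t=2,w]
e21 deliver 0→2: 2[lead,t=2,w]
e22 deliver 3→0: ·

2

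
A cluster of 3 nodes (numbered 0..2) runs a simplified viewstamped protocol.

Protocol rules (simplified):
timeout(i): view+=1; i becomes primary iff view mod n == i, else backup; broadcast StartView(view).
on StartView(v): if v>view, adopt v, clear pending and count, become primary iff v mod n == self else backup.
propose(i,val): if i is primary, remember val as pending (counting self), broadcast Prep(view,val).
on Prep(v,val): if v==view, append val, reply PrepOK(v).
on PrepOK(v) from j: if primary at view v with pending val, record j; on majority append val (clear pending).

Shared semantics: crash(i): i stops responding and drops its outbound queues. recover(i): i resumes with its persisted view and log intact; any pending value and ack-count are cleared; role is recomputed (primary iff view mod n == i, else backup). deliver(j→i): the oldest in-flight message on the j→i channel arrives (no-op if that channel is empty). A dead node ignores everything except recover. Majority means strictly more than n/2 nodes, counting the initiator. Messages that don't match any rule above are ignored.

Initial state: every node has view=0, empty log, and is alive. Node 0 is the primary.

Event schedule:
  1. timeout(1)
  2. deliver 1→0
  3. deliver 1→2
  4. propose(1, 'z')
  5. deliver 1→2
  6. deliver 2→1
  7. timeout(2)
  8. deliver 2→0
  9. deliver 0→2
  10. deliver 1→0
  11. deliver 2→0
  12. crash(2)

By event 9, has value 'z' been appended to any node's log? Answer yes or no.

e1 timeout(1): 1[prim,v=1,-]
e2 deliver 1→0: 0[back,v=1,-]
e3 deliver 1→2: 2[back,v=1,-]
e4 propose(1,'z'): ·
e5 deliver 1→2: 2[back,v=1,z]
e6 deliver 2→1: 1[prim,v=1,z]
e7 timeout(2): 2[prim,v=2,z]
e8 deliver 2→0: 0[back,v=2,-]
e9 deliver 0→2: ·

yes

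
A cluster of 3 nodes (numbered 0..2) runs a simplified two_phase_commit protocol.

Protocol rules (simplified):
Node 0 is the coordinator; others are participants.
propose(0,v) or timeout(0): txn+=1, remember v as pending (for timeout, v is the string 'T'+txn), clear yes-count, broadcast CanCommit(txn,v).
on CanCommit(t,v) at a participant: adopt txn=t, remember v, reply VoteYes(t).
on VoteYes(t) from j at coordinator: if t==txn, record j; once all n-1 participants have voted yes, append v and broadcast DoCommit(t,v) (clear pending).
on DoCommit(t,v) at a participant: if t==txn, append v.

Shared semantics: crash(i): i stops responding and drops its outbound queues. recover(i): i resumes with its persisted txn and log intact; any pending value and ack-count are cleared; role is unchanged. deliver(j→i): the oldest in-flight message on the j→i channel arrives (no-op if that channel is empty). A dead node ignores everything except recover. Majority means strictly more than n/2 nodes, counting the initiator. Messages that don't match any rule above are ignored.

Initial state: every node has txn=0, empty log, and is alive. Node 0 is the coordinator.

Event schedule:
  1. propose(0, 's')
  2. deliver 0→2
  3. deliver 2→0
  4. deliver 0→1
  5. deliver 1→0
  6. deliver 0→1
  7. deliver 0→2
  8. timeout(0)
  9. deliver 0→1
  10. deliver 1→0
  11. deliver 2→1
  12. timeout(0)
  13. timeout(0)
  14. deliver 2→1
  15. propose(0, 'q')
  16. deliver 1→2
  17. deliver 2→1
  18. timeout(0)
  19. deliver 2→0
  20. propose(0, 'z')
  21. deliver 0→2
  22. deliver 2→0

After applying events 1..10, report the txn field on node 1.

2

after 1 — propose(0,'s'): n0:coor/t1/[-]
after 2 — deliver 0→2: n2:part/t1/[-]
after 3 — deliver 2→0: ·
after 4 — deliver 0→1: n1:part/t1/[-]
after 5 — deliver 1→0: n0:coor/t1/[s]
after 6 — deliver 0→1: n1:part/t1/[s]
after 7 — deliver 0→2: n2:part/t1/[s]
after 8 — timeout(0): n0:coor/t2/[s]
after 9 — deliver 0→1: n1:part/t2/[s]
after 10 — deliver 1→0: ·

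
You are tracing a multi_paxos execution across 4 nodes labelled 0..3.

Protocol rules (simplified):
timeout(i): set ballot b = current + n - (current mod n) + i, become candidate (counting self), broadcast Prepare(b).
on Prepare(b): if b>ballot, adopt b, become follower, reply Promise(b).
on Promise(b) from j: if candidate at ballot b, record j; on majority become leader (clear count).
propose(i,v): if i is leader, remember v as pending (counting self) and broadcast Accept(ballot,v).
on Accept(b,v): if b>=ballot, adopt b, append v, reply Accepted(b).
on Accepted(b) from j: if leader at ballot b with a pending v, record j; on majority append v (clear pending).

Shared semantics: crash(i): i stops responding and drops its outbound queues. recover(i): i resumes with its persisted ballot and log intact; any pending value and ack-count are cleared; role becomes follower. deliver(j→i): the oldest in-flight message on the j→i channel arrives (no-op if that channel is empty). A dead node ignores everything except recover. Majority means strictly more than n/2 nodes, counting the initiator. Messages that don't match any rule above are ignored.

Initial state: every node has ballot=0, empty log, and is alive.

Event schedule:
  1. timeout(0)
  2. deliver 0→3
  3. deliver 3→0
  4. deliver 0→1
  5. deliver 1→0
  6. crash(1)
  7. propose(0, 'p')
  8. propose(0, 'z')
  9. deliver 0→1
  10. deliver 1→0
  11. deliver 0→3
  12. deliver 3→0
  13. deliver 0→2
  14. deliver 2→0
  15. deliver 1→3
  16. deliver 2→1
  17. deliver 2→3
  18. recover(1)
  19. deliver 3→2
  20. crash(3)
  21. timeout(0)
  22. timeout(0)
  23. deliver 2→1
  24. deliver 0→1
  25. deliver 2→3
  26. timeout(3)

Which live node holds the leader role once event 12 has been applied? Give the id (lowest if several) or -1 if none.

0

[1] timeout(0) → N0(cand b4 [-])
[2] deliver 0→3 → N3(foll b4 [-])
[3] deliver 3→0 → ∅
[4] deliver 0→1 → N1(foll b4 [-])
[5] deliver 1→0 → N0(lead b4 [-])
[6] crash(1) → N1(✗foll b4 [-])
[7] propose(0,'p') → ∅
[8] propose(0,'z') → ∅
[9] deliver 0→1 → ∅
[10] deliver 1→0 → ∅
[11] deliver 0→3 → N3(foll b4 [p])
[12] deliver 3→0 → ∅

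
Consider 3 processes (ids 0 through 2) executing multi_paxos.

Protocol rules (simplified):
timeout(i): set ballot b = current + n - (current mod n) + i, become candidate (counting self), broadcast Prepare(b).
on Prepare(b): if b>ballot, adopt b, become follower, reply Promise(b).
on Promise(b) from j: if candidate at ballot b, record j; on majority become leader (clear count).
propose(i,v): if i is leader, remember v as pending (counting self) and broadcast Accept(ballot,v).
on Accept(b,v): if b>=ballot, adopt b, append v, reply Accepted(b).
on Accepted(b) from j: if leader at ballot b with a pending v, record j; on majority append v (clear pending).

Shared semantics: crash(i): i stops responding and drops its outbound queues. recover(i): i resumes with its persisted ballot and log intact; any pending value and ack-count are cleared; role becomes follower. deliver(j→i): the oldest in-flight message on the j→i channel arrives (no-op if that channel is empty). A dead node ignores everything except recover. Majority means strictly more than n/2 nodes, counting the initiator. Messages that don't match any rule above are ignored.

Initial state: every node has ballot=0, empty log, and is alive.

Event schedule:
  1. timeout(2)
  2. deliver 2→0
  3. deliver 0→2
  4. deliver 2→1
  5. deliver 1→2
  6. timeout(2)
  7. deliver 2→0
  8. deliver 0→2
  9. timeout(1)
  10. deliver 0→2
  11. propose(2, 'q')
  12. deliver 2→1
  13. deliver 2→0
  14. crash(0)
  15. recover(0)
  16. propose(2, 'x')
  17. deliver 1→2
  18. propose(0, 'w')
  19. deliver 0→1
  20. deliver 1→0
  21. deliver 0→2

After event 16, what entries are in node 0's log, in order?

e1 timeout(2): 2[cand,b=5,-]
e2 deliver 2→0: 0[foll,b=5,-]
e3 deliver 0→2: 2[lead,b=5,-]
e4 deliver 2→1: 1[foll,b=5,-]
e5 deliver 1→2: ·
e6 timeout(2): 2[cand,b=8,-]
e7 deliver 2→0: 0[foll,b=8,-]
e8 deliver 0→2: 2[lead,b=8,-]
e9 timeout(1): 1[cand,b=7,-]
e10 deliver 0→2: ·
e11 propose(2,'q'): ·
e12 deliver 2→1: 1[foll,b=8,-]
e13 deliver 2→0: 0[foll,b=8,q]
e14 crash(0): 0[✗foll,b=8,q]
e15 recover(0): 0[foll,b=8,q]
e16 propose(2,'x'): ·

q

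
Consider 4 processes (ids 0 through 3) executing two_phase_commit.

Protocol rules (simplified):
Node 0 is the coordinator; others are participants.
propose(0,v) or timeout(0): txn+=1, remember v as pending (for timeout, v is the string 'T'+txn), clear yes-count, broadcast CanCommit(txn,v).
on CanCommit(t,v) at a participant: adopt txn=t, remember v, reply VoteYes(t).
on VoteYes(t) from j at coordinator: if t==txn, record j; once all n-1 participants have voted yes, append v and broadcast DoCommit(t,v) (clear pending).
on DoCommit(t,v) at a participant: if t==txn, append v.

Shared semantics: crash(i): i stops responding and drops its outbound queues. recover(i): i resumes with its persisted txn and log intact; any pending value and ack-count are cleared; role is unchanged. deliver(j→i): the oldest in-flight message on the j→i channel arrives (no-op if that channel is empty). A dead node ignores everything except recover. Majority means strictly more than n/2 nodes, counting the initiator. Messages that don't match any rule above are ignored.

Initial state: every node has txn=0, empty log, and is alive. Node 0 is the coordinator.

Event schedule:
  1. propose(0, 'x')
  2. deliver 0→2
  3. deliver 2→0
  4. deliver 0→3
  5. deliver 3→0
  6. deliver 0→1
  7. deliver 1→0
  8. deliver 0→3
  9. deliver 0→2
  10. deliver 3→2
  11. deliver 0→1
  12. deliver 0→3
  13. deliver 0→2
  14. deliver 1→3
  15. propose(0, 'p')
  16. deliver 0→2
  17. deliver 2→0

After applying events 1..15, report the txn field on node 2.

1. propose(0,'x'):  <0:coor t1 ->
2. deliver 0→2:  <2:part t1 ->
3. deliver 2→0:  nop
4. deliver 0→3:  <3:part t1 ->
5. deliver 3→0:  nop
6. deliver 0→1:  <1:part t1 ->
7. deliver 1→0:  <0:coor t1 x>
8. deliver 0→3:  <3:part t1 x>
9. deliver 0→2:  <2:part t1 x>
10. deliver 3→2:  nop
11. deliver 0→1:  <1:part t1 x>
12. deliver 0→3:  nop
13. deliver 0→2:  nop
14. deliver 1→3:  nop
15. propose(0,'p'):  <0:coor t2 x>

1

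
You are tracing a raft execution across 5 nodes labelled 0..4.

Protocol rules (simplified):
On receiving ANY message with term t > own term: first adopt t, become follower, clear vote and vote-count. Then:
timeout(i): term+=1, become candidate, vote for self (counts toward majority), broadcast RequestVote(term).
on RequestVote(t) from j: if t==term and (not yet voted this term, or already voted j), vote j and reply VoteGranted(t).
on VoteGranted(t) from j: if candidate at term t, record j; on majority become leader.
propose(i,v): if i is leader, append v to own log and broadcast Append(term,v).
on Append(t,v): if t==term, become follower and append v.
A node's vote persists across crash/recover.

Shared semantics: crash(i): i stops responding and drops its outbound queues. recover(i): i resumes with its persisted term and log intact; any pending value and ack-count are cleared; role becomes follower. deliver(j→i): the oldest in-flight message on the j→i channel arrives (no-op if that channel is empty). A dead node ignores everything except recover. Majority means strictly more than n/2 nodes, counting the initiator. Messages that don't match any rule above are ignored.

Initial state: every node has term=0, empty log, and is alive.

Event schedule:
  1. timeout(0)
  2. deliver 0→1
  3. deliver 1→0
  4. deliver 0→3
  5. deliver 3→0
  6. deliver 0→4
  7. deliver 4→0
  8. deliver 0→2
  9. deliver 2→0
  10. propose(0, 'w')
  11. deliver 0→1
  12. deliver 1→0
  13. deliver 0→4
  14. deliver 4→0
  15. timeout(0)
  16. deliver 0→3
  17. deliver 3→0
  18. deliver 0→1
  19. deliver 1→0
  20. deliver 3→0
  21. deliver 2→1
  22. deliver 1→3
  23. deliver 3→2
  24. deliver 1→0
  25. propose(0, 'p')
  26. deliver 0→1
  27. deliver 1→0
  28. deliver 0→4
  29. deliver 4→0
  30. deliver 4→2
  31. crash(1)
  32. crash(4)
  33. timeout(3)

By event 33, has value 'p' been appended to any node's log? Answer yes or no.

1. timeout(0):  <0:cand t1 ->
2. deliver 0→1:  <1:foll t1 ->
3. deliver 1→0:  nop
4. deliver 0→3:  <3:foll t1 ->
5. deliver 3→0:  <0:lead t1 ->
6. deliver 0→4:  <4:foll t1 ->
7. deliver 4→0:  nop
8. deliver 0→2:  <2:foll t1 ->
9. deliver 2→0:  nop
10. propose(0,'w'):  <0:lead t1 w>
11. deliver 0→1:  <1:foll t1 w>
12. deliver 1→0:  nop
13. deliver 0→4:  <4:foll t1 w>
14. deliver 4→0:  nop
15. timeout(0):  <0:cand t2 w>
16. deliver 0→3:  <3:foll t1 w>
17. deliver 3→0:  nop
18. deliver 0→1:  <1:foll t2 w>
19. deliver 1→0:  nop
20. deliver 3→0:  nop
21. deliver 2→1:  nop
22. deliver 1→3:  nop
23. deliver 3→2:  nop
24. deliver 1→0:  nop
25. propose(0,'p'):  nop
26. deliver 0→1:  nop
27. deliver 1→0:  nop
28. deliver 0→4:  <4:foll t2 w>
29. deliver 4→0:  <0:lead t2 w>
30. deliver 4→2:  nop
31. crash(1):  <1:✗foll t2 w>
32. crash(4):  <4:✗foll t2 w>
33. timeout(3):  <3:cand t2 w>

no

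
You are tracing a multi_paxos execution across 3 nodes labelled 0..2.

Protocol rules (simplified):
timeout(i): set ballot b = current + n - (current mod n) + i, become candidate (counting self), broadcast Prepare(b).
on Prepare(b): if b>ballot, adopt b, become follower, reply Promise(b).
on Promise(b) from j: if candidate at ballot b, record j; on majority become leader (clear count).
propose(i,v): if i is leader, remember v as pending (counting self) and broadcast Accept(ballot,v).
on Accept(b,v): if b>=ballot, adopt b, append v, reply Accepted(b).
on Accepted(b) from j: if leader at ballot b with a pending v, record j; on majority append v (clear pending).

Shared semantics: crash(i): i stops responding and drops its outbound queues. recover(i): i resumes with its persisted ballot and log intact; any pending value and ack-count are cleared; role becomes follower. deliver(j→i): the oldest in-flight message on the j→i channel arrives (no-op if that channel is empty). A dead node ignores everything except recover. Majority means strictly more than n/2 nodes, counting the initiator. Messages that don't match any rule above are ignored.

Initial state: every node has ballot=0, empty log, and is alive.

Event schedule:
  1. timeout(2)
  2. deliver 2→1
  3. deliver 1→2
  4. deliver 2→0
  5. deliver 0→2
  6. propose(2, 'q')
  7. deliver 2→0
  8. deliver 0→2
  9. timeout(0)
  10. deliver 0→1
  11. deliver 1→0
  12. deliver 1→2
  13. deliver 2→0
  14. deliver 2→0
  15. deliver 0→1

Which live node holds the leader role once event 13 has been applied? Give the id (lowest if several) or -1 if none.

1. timeout(2):  <2:cand b5 ->
2. deliver 2→1:  <1:foll b5 ->
3. deliver 1→2:  <2:lead b5 ->
4. deliver 2→0:  <0:foll b5 ->
5. deliver 0→2:  nop
6. propose(2,'q'):  nop
7. deliver 2→0:  <0:foll b5 q>
8. deliver 0→2:  <2:lead b5 q>
9. timeout(0):  <0:cand b6 q>
10. deliver 0→1:  <1:foll b6 ->
11. deliver 1→0:  <0:lead b6 q>
12. deliver 1→2:  nop
13. deliver 2→0:  nop

0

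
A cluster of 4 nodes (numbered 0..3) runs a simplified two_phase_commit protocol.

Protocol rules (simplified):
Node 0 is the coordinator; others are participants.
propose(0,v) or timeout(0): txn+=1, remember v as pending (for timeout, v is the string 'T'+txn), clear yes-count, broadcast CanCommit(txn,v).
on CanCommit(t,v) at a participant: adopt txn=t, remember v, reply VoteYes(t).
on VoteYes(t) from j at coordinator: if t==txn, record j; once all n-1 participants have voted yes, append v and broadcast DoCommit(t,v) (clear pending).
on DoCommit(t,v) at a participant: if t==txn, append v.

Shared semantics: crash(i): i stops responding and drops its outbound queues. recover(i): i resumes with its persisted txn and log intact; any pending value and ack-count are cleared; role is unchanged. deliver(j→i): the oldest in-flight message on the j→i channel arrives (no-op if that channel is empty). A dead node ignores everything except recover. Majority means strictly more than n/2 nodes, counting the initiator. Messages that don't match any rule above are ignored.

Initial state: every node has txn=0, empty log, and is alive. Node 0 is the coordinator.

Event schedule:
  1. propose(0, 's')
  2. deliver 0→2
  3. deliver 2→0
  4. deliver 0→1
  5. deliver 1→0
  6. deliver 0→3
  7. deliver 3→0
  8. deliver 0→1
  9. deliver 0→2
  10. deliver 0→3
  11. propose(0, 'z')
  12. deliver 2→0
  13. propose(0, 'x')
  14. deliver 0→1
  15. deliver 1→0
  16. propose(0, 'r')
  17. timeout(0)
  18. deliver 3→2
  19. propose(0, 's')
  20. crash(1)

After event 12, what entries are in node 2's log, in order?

1. propose(0,'s'):  <0:coor t1 ->
2. deliver 0→2:  <2:part t1 ->
3. deliver 2→0:  nop
4. deliver 0→1:  <1:part t1 ->
5. deliver 1→0:  nop
6. deliver 0→3:  <3:part t1 ->
7. deliver 3→0:  <0:coor t1 s>
8. deliver 0→1:  <1:part t1 s>
9. deliver 0→2:  <2:part t1 s>
10. deliver 0→3:  <3:part t1 s>
11. propose(0,'z'):  <0:coor t2 s>
12. deliver 2→0:  nop

s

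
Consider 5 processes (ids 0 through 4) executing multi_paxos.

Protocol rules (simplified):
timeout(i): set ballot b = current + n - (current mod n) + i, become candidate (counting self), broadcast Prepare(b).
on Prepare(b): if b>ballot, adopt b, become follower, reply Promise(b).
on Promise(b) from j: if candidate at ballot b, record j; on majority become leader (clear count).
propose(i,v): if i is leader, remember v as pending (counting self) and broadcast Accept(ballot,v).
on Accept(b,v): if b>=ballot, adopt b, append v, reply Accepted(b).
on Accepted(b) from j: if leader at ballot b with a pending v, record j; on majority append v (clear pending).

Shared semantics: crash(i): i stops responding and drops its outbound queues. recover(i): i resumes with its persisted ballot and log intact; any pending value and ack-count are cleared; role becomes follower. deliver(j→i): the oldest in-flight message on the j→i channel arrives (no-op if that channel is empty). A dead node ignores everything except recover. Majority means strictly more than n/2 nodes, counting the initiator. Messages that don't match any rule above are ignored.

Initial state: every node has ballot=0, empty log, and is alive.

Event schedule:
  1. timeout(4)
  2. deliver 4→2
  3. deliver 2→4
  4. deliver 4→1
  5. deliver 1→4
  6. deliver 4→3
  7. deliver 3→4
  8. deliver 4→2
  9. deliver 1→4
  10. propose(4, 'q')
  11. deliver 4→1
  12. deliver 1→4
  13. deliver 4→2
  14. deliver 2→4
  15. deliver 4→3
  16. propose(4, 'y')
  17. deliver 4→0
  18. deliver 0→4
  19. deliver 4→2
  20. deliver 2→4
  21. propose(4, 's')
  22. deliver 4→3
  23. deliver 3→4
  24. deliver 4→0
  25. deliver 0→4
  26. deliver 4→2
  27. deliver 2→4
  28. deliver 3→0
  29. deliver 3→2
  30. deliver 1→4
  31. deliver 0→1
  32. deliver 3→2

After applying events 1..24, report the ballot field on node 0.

9

1. timeout(4):  <4:cand b9 ->
2. deliver 4→2:  <2:foll b9 ->
3. deliver 2→4:  nop
4. deliver 4→1:  <1:foll b9 ->
5. deliver 1→4:  <4:lead b9 ->
6. deliver 4→3:  <3:foll b9 ->
7. deliver 3→4:  nop
8. deliver 4→2:  nop
9. deliver 1→4:  nop
10. propose(4,'q'):  nop
11. deliver 4→1:  <1:foll b9 q>
12. deliver 1→4:  nop
13. deliver 4→2:  <2:foll b9 q>
14. deliver 2→4:  <4:lead b9 q>
15. deliver 4→3:  <3:foll b9 q>
16. propose(4,'y'):  nop
17. deliver 4→0:  <0:foll b9 ->
18. deliver 0→4:  nop
19. deliver 4→2:  <2:foll b9 q,y>
20. deliver 2→4:  nop
21. propose(4,'s'):  nop
22. deliver 4→3:  <3:foll b9 q,y>
23. deliver 3→4:  nop
24. deliver 4→0:  <0:foll b9 q>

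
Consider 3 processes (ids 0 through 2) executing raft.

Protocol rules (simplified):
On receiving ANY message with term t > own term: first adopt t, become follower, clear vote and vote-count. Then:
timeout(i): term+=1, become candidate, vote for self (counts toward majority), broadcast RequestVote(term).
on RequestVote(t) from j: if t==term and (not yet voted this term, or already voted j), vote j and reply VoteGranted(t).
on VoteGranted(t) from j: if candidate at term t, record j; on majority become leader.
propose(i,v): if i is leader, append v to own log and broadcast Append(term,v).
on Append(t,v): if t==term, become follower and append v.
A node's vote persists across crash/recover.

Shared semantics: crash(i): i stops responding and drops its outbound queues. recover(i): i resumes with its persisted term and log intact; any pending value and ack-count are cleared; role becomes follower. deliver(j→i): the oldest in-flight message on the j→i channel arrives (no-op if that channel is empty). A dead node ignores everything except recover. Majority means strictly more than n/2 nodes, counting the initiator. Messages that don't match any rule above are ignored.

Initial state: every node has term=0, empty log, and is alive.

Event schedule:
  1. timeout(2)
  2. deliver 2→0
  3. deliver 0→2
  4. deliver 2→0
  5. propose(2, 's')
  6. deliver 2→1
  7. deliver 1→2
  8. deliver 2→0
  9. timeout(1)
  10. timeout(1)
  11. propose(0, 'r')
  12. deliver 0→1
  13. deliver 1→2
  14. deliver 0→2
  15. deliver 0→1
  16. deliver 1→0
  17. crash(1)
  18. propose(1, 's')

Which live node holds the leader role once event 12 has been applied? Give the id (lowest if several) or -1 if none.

[1] timeout(2) → N2(cand t1 [-])
[2] deliver 2→0 → N0(foll t1 [-])
[3] deliver 0→2 → N2(lead t1 [-])
[4] deliver 2→0 → ∅
[5] propose(2,'s') → N2(lead t1 [s])
[6] deliver 2→1 → N1(foll t1 [-])
[7] deliver 1→2 → ∅
[8] deliver 2→0 → N0(foll t1 [s])
[9] timeout(1) → N1(cand t2 [-])
[10] timeout(1) → N1(cand t3 [-])
[11] propose(0,'r') → ∅
[12] deliver 0→1 → ∅

2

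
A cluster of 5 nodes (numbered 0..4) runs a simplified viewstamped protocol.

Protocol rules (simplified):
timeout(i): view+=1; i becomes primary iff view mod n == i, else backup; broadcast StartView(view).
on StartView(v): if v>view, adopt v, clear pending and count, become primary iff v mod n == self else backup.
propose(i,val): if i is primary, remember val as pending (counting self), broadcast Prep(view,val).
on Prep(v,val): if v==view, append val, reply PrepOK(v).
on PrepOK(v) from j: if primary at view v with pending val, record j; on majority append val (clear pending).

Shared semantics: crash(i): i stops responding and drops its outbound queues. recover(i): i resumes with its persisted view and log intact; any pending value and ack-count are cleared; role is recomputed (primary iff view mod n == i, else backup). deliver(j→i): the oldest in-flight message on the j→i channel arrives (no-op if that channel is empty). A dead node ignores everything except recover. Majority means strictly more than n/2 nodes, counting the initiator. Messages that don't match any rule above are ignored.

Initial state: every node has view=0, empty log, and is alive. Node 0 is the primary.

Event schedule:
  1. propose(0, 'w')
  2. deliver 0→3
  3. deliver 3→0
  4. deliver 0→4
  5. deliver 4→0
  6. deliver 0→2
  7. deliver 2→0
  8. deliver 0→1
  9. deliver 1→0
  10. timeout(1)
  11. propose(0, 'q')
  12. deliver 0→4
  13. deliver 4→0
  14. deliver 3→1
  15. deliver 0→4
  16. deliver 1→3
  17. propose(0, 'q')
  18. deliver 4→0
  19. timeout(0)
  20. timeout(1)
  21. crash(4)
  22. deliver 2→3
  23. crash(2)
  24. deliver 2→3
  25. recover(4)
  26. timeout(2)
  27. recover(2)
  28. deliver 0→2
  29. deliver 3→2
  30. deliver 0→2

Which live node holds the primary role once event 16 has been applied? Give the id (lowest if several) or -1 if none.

after 1 — propose(0,'w'): ·
after 2 — deliver 0→3: n3:back/v0/[w]
after 3 — deliver 3→0: ·
after 4 — deliver 0→4: n4:back/v0/[w]
after 5 — deliver 4→0: n0:prim/v0/[w]
after 6 — deliver 0→2: n2:back/v0/[w]
after 7 — deliver 2→0: ·
after 8 — deliver 0→1: n1:back/v0/[w]
after 9 — deliver 1→0: ·
after 10 — timeout(1): n1:prim/v1/[w]
after 11 — propose(0,'q'): ·
after 12 — deliver 0→4: n4:back/v0/[w,q]
after 13 — deliver 4→0: ·
after 14 — deliver 3→1: ·
after 15 — deliver 0→4: ·
after 16 — deliver 1→3: n3:back/v1/[w]

0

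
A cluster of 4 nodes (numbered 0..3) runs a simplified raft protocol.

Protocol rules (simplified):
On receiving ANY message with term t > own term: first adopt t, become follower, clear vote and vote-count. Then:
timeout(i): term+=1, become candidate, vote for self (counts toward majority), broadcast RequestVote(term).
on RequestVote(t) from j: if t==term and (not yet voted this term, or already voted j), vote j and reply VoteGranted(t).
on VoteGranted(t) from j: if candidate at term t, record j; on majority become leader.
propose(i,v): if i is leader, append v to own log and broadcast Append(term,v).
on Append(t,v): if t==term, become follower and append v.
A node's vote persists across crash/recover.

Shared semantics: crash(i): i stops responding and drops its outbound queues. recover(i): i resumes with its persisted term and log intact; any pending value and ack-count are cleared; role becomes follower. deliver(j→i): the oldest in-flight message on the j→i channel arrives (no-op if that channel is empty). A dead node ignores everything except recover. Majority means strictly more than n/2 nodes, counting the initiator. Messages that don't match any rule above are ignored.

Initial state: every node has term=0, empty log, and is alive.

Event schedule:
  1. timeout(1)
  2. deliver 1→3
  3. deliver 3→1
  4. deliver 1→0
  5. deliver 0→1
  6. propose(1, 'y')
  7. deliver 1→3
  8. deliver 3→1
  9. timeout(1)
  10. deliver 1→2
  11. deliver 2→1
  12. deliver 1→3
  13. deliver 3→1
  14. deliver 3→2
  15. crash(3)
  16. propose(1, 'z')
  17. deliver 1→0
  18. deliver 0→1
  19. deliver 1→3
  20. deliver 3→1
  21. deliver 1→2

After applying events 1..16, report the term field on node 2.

1

e1 timeout(1): 1[cand,t=1,-]
e2 deliver 1→3: 3[foll,t=1,-]
e3 deliver 3→1: ·
e4 deliver 1→0: 0[foll,t=1,-]
e5 deliver 0→1: 1[lead,t=1,-]
e6 propose(1,'y'): 1[lead,t=1,y]
e7 deliver 1→3: 3[foll,t=1,y]
e8 deliver 3→1: ·
e9 timeout(1): 1[cand,t=2,y]
e10 deliver 1→2: 2[foll,t=1,-]
e11 deliver 2→1: ·
e12 deliver 1→3: 3[foll,t=2,y]
e13 deliver 3→1: ·
e14 deliver 3→2: ·
e15 crash(3): 3[✗foll,t=2,y]
e16 propose(1,'z'): ·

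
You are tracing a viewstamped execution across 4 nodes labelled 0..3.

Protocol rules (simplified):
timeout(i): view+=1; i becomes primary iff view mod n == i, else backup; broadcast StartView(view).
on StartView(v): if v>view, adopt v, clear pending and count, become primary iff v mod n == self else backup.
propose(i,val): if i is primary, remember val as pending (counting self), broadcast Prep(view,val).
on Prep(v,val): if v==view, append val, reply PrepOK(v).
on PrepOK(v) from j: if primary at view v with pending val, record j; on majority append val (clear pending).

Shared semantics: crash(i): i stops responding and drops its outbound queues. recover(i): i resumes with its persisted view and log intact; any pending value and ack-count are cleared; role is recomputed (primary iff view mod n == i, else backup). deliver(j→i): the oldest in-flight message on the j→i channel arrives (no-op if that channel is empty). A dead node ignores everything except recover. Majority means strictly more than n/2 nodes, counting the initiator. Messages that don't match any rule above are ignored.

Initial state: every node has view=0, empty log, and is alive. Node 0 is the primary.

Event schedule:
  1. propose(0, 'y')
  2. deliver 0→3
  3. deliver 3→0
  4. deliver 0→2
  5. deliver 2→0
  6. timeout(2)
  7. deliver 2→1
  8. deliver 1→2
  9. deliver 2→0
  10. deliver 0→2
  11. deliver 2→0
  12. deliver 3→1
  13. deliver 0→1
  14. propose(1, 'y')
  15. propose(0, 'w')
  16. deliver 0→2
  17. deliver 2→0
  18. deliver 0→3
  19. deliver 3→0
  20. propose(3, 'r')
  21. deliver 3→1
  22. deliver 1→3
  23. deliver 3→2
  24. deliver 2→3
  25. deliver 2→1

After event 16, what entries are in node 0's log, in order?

e1 propose(0,'y'): ·
e2 deliver 0→3: 3[back,v=0,y]
e3 deliver 3→0: ·
e4 deliver 0→2: 2[back,v=0,y]
e5 deliver 2→0: 0[prim,v=0,y]
e6 timeout(2): 2[back,v=1,y]
e7 deliver 2→1: 1[prim,v=1,-]
e8 deliver 1→2: ·
e9 deliver 2→0: 0[back,v=1,y]
e10 deliver 0→2: ·
e11 deliver 2→0: ·
e12 deliver 3→1: ·
e13 deliver 0→1: ·
e14 propose(1,'y'): ·
e15 propose(0,'w'): ·
e16 deliver 0→2: ·

y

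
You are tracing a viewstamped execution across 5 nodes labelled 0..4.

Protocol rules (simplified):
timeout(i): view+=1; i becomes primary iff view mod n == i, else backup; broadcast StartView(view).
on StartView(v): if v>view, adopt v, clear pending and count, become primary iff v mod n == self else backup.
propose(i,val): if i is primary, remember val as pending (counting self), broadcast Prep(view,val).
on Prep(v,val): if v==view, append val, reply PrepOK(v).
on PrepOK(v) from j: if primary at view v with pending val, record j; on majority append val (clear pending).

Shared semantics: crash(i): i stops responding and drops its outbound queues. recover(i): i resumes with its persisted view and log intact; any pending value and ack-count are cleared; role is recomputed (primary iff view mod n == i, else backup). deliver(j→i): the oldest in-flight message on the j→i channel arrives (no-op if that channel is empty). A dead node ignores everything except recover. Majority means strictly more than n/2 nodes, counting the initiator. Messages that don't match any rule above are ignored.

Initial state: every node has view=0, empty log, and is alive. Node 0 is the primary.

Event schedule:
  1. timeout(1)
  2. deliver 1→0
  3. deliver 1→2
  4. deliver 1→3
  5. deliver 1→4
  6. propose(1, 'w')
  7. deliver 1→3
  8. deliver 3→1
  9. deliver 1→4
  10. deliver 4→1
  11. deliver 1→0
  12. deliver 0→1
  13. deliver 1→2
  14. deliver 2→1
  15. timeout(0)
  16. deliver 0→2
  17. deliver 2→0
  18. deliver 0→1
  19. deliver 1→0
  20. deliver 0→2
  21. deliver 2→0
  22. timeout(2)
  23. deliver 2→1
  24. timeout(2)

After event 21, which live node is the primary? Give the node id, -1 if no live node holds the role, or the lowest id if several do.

2

step 1 timeout(1): 1={prim,v=1,log=-}
step 2 deliver 1→0: 0={back,v=1,log=-}
step 3 deliver 1→2: 2={back,v=1,log=-}
step 4 deliver 1→3: 3={back,v=1,log=-}
step 5 deliver 1→4: 4={back,v=1,log=-}
step 6 propose(1,'w'): —
step 7 deliver 1→3: 3={back,v=1,log=w}
step 8 deliver 3→1: —
step 9 deliver 1→4: 4={back,v=1,log=w}
step 10 deliver 4→1: 1={prim,v=1,log=w}
step 11 deliver 1→0: 0={back,v=1,log=w}
step 12 deliver 0→1: —
step 13 deliver 1→2: 2={back,v=1,log=w}
step 14 deliver 2→1: —
step 15 timeout(0): 0={back,v=2,log=w}
step 16 deliver 0→2: 2={prim,v=2,log=w}
step 17 deliver 2→0: —
step 18 deliver 0→1: 1={back,v=2,log=w}
step 19 deliver 1→0: —
step 20 deliver 0→2: —
step 21 deliver 2→0: —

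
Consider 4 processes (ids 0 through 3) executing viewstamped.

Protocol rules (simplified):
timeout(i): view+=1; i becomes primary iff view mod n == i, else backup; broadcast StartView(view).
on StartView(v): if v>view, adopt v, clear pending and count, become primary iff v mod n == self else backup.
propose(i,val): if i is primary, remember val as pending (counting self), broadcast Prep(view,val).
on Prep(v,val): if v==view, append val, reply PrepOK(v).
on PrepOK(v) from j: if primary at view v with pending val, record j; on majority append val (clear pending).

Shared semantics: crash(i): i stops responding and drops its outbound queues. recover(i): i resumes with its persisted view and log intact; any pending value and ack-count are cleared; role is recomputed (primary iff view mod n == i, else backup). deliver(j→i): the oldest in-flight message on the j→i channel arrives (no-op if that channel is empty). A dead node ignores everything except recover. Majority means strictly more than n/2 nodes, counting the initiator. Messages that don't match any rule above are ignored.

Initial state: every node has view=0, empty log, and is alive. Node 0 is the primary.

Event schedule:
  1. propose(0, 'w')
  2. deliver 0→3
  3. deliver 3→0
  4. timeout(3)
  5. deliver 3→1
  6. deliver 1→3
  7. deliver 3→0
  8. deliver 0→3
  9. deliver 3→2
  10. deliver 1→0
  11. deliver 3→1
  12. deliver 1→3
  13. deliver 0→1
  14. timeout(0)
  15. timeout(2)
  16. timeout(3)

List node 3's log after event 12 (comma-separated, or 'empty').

1. propose(0,'w'):  nop
2. deliver 0→3:  <3:back v0 w>
3. deliver 3→0:  nop
4. timeout(3):  <3:back v1 w>
5. deliver 3→1:  <1:prim v1 ->
6. deliver 1→3:  nop
7. deliver 3→0:  <0:back v1 ->
8. deliver 0→3:  nop
9. deliver 3→2:  <2:back v1 ->
10. deliver 1→0:  nop
11. deliver 3→1:  nop
12. deliver 1→3:  nop

w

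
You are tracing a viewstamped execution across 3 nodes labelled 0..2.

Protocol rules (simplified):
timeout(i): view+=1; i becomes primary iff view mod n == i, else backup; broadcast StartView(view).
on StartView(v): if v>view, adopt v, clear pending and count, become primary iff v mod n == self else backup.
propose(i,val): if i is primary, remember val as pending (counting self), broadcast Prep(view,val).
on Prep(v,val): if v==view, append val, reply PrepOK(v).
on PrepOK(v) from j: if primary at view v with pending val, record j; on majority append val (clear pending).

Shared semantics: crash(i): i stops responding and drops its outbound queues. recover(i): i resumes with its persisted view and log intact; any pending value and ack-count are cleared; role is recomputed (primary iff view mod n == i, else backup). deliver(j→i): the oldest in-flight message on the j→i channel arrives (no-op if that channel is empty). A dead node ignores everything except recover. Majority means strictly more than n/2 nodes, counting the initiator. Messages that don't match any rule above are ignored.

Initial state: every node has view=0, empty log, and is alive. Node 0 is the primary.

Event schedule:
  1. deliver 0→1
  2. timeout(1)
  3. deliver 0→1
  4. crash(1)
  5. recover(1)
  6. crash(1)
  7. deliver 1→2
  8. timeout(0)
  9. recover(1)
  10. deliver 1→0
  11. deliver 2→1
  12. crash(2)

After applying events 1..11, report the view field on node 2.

e1 deliver 0→1: ·
e2 timeout(1): 1[prim,v=1,-]
e3 deliver 0→1: ·
e4 crash(1): 1[✗prim,v=1,-]
e5 recover(1): 1[prim,v=1,-]
e6 crash(1): 1[✗prim,v=1,-]
e7 deliver 1→2: ·
e8 timeout(0): 0[back,v=1,-]
e9 recover(1): 1[prim,v=1,-]
e10 deliver 1→0: ·
e11 deliver 2→1: ·

0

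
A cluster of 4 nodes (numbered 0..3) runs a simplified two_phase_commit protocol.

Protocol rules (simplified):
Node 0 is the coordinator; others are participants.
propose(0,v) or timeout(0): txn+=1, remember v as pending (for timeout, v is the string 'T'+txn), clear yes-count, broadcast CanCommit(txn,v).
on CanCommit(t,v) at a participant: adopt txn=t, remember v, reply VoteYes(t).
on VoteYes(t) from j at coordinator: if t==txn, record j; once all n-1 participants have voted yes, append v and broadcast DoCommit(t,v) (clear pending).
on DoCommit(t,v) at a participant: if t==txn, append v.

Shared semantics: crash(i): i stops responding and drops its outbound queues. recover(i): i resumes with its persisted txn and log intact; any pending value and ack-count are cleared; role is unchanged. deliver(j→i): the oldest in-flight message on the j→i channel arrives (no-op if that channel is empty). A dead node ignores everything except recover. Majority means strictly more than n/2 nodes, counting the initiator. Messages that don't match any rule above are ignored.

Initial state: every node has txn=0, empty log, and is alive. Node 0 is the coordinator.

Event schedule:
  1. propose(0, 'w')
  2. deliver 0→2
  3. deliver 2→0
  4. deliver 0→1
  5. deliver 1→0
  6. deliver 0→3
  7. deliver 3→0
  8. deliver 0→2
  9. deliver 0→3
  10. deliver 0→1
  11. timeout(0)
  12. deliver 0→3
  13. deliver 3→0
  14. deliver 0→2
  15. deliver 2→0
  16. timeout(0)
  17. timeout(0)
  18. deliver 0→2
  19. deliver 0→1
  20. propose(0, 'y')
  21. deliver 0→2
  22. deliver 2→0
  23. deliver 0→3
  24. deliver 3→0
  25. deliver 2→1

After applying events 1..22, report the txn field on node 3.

e1 propose(0,'w'): 0[coor,t=1,-]
e2 deliver 0→2: 2[part,t=1,-]
e3 deliver 2→0: ·
e4 deliver 0→1: 1[part,t=1,-]
e5 deliver 1→0: ·
e6 deliver 0→3: 3[part,t=1,-]
e7 deliver 3→0: 0[coor,t=1,w]
e8 deliver 0→2: 2[part,t=1,w]
e9 deliver 0→3: 3[part,t=1,w]
e10 deliver 0→1: 1[part,t=1,w]
e11 timeout(0): 0[coor,t=2,w]
e12 deliver 0→3: 3[part,t=2,w]
e13 deliver 3→0: ·
e14 deliver 0→2: 2[part,t=2,w]
e15 deliver 2→0: ·
e16 timeout(0): 0[coor,t=3,w]
e17 timeout(0): 0[coor,t=4,w]
e18 deliver 0→2: 2[part,t=3,w]
e19 deliver 0→1: 1[part,t=2,w]
e20 propose(0,'y'): 0[coor,t=5,w]
e21 deliver 0→2: 2[part,t=4,w]
e22 deliver 2→0: ·

2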